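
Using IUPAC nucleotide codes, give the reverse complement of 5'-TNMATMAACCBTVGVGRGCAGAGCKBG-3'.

5'-CVMGCTCTGCYCBCBAVGGTTKATKNA-3'

Standard pairs A↔T, G↔C; ambiguity codes pair R↔Y, M↔K, B↔V, N↔N. Complement (ANKTAKTTGGVABCBCYCGTCTCGMVC), then reverse for 5'→3'.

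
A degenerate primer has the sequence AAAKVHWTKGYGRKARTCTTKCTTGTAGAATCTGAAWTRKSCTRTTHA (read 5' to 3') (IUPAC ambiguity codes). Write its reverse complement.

Standard pairs A↔T, G↔C; ambiguity codes pair R↔Y, K↔M, W↔W, S↔S, H↔D, V↔B. Complement (TTTMBDWAMCRCYMTYAGAAMGAACATCTTAGACTTWAYMSGAYAADT), then reverse for 5'→3'.

5'-TDAAYAGSMYAWTTCAGATTCTACAAGMAAGAYTMYCRCMAWDBMTTT-3'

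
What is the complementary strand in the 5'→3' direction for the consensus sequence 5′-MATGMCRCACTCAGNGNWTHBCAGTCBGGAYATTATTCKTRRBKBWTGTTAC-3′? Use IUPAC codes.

Standard pairs A↔T, G↔C; ambiguity codes pair R↔Y, M↔K, W↔W, B↔V, H↔D, N↔N. Complement (KTACKGYGTGAGTCNCNWADVGTCAGVCCTRTAATAAGMAYYVMVWACAATG), then reverse for 5'→3'.

5′-GTAACAWVMVYYAMGAATAATRTCCVGACTGVDAWNCNCTGAGTGYGKCATK-3′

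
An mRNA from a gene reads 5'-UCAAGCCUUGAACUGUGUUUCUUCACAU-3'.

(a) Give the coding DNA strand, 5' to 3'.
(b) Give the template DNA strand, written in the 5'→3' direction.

(a) 5'-TCAAGCCTTGAACTGTGTTTCTTCACAT-3'
(b) 5′-ATGTGAAGAAACACAGTTCAAGGCTTGA-3′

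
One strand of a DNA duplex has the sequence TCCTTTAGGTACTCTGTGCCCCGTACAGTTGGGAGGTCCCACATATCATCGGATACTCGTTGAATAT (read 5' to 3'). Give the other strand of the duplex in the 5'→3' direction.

Pairing A↔T and G↔C gives AGGAAATCCATGAGACACGGGGCATGTCAACCCTCCAGGGTGTATAGTAGCCTATGAGCAACTTATA, running 3'→5'. Reverse for the 5'→3' convention.

5'-ATATTCAACGAGTATCCGATGATATGTGGGACCTCCCAACTGTACGGGGCACAGAGTACCTAAAGGA-3'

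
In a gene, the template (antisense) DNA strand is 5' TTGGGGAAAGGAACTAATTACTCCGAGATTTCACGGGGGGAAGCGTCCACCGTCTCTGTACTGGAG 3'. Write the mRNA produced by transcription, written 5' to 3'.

RNA polymerase reads the template 3'→5' and synthesizes mRNA 5'→3' by base-pairing (A→U, T→A, G↔C). The complement of the template is AACCCCTTTCCTTGATTAATGAGGCTCTAAAGTGCCCCCCTTCGCAGGTGGCAGAGACATGACCTC; antiparallel, so 5'→3' the coding strand is CTCCAGTACAGAGACGGTGGACGCTTCCCCCCGTGAAATCTCGGAGTAATTAGTTCCTTTCCCCAA. Replace T with U for the mRNA.

5′-CUCCAGUACAGAGACGGUGGACGCUUCCCCCCGUGAAAUCUCGGAGUAAUUAGUUCCUUUCCCCAA-3′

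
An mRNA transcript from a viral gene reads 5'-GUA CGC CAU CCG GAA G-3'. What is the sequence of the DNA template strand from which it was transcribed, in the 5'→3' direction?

5'-CTTCCGGATGGCGTAC-3'

Replace U with T to get the coding DNA strand: GTACGCCATCCGGAAG. The template strand is its reverse complement (complement CATGCGGTAGGCCTTC, then reverse).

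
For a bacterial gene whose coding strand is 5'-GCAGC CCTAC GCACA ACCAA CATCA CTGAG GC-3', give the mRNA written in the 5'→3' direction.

5'-GCAGCCCUACGCACAACCAACAUCACUGAGGC-3'

The mRNA is synthesized from the template strand, so it matches the coding strand with T replaced by U.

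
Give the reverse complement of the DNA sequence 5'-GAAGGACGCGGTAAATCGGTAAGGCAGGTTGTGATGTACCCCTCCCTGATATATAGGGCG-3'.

Complement each base (A↔T, G↔C): CTTCCTGCGCCATTTAGCCATTCCGTCCAACACTACATGGGGAGGGACTATATATCCCGC. Then reverse.

5'-CGCCCTATATATCAGGGAGGGGTACATCACAACCTGCCTTACCGATTTACCGCGTCCTTC-3'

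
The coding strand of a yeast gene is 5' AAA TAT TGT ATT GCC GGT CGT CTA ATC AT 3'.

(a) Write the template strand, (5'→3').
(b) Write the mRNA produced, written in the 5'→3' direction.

(a) 5'-ATGATTAGACGACCGGCAATACAATATTT-3'
(b) 5'-AAAUAUUGUAUUGCCGGUCGUCUAAUCAU-3'

(a) The template strand is the reverse complement of the coding strand: complement TTTATAACATAACGGCCAGCAGATTAGTA, then reverse.
(b) mRNA matches the coding strand with T→U.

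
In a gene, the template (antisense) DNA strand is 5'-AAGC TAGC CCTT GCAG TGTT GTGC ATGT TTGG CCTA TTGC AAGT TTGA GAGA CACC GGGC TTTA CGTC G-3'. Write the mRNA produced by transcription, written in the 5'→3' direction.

RNA polymerase reads the template 3'→5' and synthesizes mRNA 5'→3' by base-pairing (A→U, T→A, G↔C). The complement of the template is TTCGATCGGGAACGTCACAACACGTACAAACCGGATAACGTTCAAACTCTCTGTGGCCCGAAATGCAGC; antiparallel, so 5'→3' the coding strand is CGACGTAAAGCCCGGTGTCTCTCAAACTTGCAATAGGCCAAACATGCACAACACTGCAAGGGCTAGCTT. Replace T with U for the mRNA.

5'-CGACGUAAAGCCCGGUGUCUCUCAAACUUGCAAUAGGCCAAACAUGCACAACACUGCAAGGGCUAGCUU-3'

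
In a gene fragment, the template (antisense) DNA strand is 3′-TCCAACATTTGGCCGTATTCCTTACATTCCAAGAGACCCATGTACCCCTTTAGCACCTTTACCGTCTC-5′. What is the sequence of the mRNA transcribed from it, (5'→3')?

Reading the template 3'→5' as shown, RNA polymerase pairs each base (A→U, T→A, G↔C) to build mRNA 5'→3' directly.

5'-AGGUUGUAAACCGGCAUAAGGAAUGUAAGGUUCUCUGGGUACAUGGGGAAAUCGUGGAAAUGGCAGAG-3'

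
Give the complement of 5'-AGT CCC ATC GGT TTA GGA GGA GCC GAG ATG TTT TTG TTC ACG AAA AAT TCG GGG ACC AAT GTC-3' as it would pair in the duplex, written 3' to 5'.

Base-pairing A↔T, G↔C gives the complement. The complementary strand is antiparallel, so paired with a 5'→3' strand it runs 3'→5'.

3′-TCAGGGTAGCCAAATCCTCCTCGGCTCTACAAAAACAAGTGCTTTTTAAGCCCCTGGTTACAG-5′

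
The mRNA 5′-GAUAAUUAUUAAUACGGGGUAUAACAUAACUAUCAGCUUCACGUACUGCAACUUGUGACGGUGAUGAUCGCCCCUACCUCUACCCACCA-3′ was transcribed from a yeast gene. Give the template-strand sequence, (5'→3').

Replace U with T to get the coding DNA strand: GATAATTATTAATACGGGGTATAACATAACTATCAGCTTCACGTACTGCAACTTGTGACGGTGATGATCGCCCCTACCTCTACCCACCA. The template strand is its reverse complement (complement CTATTAATAATTATGCCCCATATTGTATTGATAGTCGAAGTGCATGACGTTGAACACTGCCACTACTAGCGGGGATGGAGATGGGTGGT, then reverse).

5'-TGGTGGGTAGAGGTAGGGGCGATCATCACCGTCACAAGTTGCAGTACGTGAAGCTGATAGTTATGTTATACCCCGTATTAATAATTATC-3'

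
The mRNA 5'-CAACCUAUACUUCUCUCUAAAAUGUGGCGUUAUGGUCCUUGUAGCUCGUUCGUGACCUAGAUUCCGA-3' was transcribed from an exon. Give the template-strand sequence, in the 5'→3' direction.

5′-TCGGAATCTAGGTCACGAACGAGCTACAAGGACCATAACGCCACATTTTAGAGAGAAGTATAGGTTG-3′

Replace U with T to get the coding DNA strand: CAACCTATACTTCTCTCTAAAATGTGGCGTTATGGTCCTTGTAGCTCGTTCGTGACCTAGATTCCGA. The template strand is its reverse complement (complement GTTGGATATGAAGAGAGATTTTACACCGCAATACCAGGAACATCGAGCAAGCACTGGATCTAAGGCT, then reverse).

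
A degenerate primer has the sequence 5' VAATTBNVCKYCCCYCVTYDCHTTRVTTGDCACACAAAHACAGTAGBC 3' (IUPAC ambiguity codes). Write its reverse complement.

5'-GVCTACTGTDTTTGTGTGHCAABYAADGHRABGRGGGRMGBNVAATTB-3'

Standard pairs A↔T, G↔C; ambiguity codes pair R↔Y, K↔M, B↔V, D↔H, N↔N. Complement (BTTAAVNBGMRGGGRGBARHGDAAYBAACHGTGTGTTTDTGTCATCVG), then reverse for 5'→3'.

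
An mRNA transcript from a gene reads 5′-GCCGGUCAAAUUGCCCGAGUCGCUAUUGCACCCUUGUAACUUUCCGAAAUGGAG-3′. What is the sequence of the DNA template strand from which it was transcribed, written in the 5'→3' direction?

5'-CTCCATTTCGGAAAGTTACAAGGGTGCAATAGCGACTCGGGCAATTTGACCGGC-3'

Replace U with T to get the coding DNA strand: GCCGGTCAAATTGCCCGAGTCGCTATTGCACCCTTGTAACTTTCCGAAATGGAG. The template strand is its reverse complement (complement CGGCCAGTTTAACGGGCTCAGCGATAACGTGGGAACATTGAAAGGCTTTACCTC, then reverse).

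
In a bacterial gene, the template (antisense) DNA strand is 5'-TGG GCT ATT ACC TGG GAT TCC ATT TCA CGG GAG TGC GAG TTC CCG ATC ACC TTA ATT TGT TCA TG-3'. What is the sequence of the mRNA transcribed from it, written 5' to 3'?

The mRNA has the sequence of the coding strand (reverse complement of the template) with T→U. Reverse complement of TGGGCTATTACCTGGGATTCCATTTCACGGGAGTGCGAGTTCCCGATCACCTTAATTTGTTCATG is CATGAACAAATTAAGGTGATCGGGAACTCGCACTCCCGTGAAATGGAATCCCAGGTAATAGCCCA; then T→U.

5'-CAUGAACAAAUUAAGGUGAUCGGGAACUCGCACUCCCGUGAAAUGGAAUCCCAGGUAAUAGCCCA-3'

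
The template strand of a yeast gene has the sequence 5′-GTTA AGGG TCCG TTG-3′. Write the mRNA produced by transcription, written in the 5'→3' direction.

5'-CAACGGACCCUUAAC-3'

The mRNA has the sequence of the coding strand (reverse complement of the template) with T→U. Reverse complement of GTTAAGGGTCCGTTG is CAACGGACCCTTAAC; then T→U.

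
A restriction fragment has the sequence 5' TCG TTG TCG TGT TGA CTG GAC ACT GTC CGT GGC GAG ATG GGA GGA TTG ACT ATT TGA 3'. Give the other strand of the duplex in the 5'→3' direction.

The complement of TCGTTGTCGTGTTGACTGGACACTGTCCGTGGCGAGATGGGAGGATTGACTATTTGA is AGCAACAGCACAACTGACCTGTGACAGGCACCGCTCTACCCTCCTAACTGATAAACT (A↔T, G↔C). DNA strands are antiparallel, so the complementary strand runs 3'→5'; reversing gives the 5'→3' form.

5'-TCAAATAGTCAATCCTCCCATCTCGCCACGGACAGTGTCCAGTCAACACGACAACGA-3'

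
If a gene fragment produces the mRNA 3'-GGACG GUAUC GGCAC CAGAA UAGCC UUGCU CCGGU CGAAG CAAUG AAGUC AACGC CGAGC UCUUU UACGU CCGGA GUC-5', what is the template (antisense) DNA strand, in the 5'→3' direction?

5'-CCTGCCATAGCCGTGGTCTTATCGGAACGAGGCCAGCTTCGTTACTTCAGTTGCGGCTCGAGAAAATGCAGGCCTCAG-3'

Written 5'→3' the mRNA is CUGAGGCCUGCAUUUUCUCGAGCCGCAACUGAAGUAACGAAGCUGGCCUCGUUCCGAUAAGACCACGGCUAUGGCAGG, so the coding DNA strand is CTGAGGCCTGCATTTTCTCGAGCCGCAACTGAAGTAACGAAGCTGGCCTCGTTCCGATAAGACCACGGCTATGGCAGG. The template is its reverse complement.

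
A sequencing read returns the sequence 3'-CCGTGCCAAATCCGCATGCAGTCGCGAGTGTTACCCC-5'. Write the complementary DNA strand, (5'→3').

5'-GGCACGGTTTAGGCGTACGTCAGCGCTCACAATGGGG-3'

The strand is given 3'→5', so its complement runs 5'→3' in the same left-to-right order: pair each base A↔T, G↔C.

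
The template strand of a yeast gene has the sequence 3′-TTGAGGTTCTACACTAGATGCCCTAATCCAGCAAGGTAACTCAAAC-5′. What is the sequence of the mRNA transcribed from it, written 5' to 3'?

5'-AACUCCAAGAUGUGAUCUACGGGAUUAGGUCGUUCCAUUGAGUUUG-3'

Reading the template 3'→5' as shown, RNA polymerase pairs each base (A→U, T→A, G↔C) to build mRNA 5'→3' directly.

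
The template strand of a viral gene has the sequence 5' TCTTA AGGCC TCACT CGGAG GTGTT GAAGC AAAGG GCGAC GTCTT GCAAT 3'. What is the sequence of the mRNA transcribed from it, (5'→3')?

The mRNA has the sequence of the coding strand (reverse complement of the template) with T→U. Reverse complement of TCTTAAGGCCTCACTCGGAGGTGTTGAAGCAAAGGGCGACGTCTTGCAAT is ATTGCAAGACGTCGCCCTTTGCTTCAACACCTCCGAGTGAGGCCTTAAGA; then T→U.

5'-AUUGCAAGACGUCGCCCUUUGCUUCAACACCUCCGAGUGAGGCCUUAAGA-3'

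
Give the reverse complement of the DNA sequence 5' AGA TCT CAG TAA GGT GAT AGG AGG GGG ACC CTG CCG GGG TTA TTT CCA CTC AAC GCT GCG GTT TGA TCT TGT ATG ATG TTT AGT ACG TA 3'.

5'-TACGTACTAAACATCATACAAGATCAAACCGCAGCGTTGAGTGGAAATAACCCCGGCAGGGTCCCCCTCCTATCACCTTACTGAGATCT-3'

Complement each base (A↔T, G↔C): TCTAGAGTCATTCCACTATCCTCCCCCTGGGACGGCCCCAATAAAGGTGAGTTGCGACGCCAAACTAGAACATACTACAAATCATGCAT. Then reverse.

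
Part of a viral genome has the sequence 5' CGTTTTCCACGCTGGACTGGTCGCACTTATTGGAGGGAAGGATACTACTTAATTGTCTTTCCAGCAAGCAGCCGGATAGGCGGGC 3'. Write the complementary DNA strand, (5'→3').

The complement of CGTTTTCCACGCTGGACTGGTCGCACTTATTGGAGGGAAGGATACTACTTAATTGTCTTTCCAGCAAGCAGCCGGATAGGCGGGC is GCAAAAGGTGCGACCTGACCAGCGTGAATAACCTCCCTTCCTATGATGAATTAACAGAAAGGTCGTTCGTCGGCCTATCCGCCCG (A↔T, G↔C). DNA strands are antiparallel, so the complementary strand runs 3'→5'; reversing gives the 5'→3' form.

5'-GCCCGCCTATCCGGCTGCTTGCTGGAAAGACAATTAAGTAGTATCCTTCCCTCCAATAAGTGCGACCAGTCCAGCGTGGAAAACG-3'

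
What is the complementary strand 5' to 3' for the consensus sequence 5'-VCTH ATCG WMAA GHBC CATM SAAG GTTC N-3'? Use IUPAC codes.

Standard pairs A↔T, G↔C; ambiguity codes pair M↔K, W↔W, S↔S, B↔V, H↔D, N↔N. Complement (BGADTAGCWKTTCDVGGTAKSTTCCAAGN), then reverse for 5'→3'.

5'-NGAACCTTSKATGGVDCTTKWCGATDAGB-3'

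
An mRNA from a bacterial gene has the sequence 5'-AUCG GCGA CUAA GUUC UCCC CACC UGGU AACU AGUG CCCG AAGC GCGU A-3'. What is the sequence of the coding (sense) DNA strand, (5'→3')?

5′-ATCGGCGACTAAGTTCTCCCCACCTGGTAACTAGTGCCCGAAGCGCGTA-3′

The coding DNA strand has the same 5'→3' sequence as the mRNA with U replaced by T.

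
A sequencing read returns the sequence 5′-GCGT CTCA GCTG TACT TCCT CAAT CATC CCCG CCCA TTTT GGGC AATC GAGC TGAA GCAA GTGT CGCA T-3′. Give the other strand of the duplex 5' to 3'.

Pairing A↔T and G↔C gives CGCAGAGTCGACATGAAGGAGTTAGTAGGGGCGGGTAAAACCCGTTAGCTCGACTTCGTTCACAGCGTA, running 3'→5'. Reverse for the 5'→3' convention.

5'-ATGCGACACTTGCTTCAGCTCGATTGCCCAAAATGGGCGGGGATGATTGAGGAAGTACAGCTGAGACGC-3'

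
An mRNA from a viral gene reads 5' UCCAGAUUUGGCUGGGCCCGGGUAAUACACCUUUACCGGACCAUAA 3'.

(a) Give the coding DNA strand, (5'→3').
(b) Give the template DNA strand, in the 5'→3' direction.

(a) The coding strand matches the mRNA with U→T.
(b) The template strand is the reverse complement of the coding strand.

(a) 5'-TCCAGATTTGGCTGGGCCCGGGTAATACACCTTTACCGGACCATAA-3'
(b) 5′-TTATGGTCCGGTAAAGGTGTATTACCCGGGCCCAGCCAAATCTGGA-3′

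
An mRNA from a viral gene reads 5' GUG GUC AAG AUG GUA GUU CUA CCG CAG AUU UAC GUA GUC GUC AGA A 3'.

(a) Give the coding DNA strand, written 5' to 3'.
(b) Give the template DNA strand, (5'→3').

(a) The coding strand matches the mRNA with U→T.
(b) The template strand is the reverse complement of the coding strand.

(a) 5'-GTGGTCAAGATGGTAGTTCTACCGCAGATTTACGTAGTCGTCAGAA-3'
(b) 5'-TTCTGACGACTACGTAAATCTGCGGTAGAACTACCATCTTGACCAC-3'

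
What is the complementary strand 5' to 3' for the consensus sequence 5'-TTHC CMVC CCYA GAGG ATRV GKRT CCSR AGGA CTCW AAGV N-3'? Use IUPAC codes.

5'-NBCTTWGAGTCCTYSGGAYMCBYATCCTCTRGGGBKGGDAA-3'

Standard pairs A↔T, G↔C; ambiguity codes pair R↔Y, M↔K, W↔W, S↔S, H↔D, V↔B, N↔N. Complement (AADGGKBGGGRTCTCCTAYBCMYAGGSYTCCTGAGWTTCBN), then reverse for 5'→3'.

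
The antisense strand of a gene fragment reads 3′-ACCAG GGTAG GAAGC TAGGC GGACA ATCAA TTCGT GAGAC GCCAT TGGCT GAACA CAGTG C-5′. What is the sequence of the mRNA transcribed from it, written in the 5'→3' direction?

5′-UGGUCCCAUCCUUCGAUCCGCCUGUUAGUUAAGCACUCUGCGGUAACCGACUUGUGUCACG-3′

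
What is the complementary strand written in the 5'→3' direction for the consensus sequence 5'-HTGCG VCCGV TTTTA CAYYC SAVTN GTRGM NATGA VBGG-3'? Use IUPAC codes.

Standard pairs A↔T, G↔C; ambiguity codes pair R↔Y, M↔K, S↔S, B↔V, H↔D, N↔N. Complement (DACGCBGGCBAAAATGTRRGSTBANCAYCKNTACTBVCC), then reverse for 5'→3'.

5'-CCVBTCATNKCYACNABTSGRRTGTAAAABCGGBCGCAD-3'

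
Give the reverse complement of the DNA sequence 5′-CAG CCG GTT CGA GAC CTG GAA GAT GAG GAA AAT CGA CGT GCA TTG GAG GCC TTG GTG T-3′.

5'-ACACCAAGGCCTCCAATGCACGTCGATTTTCCTCATCTTCCAGGTCTCGAACCGGCTG-3'

Reading the sequence 3'→5' and pairing each base (A↔T, G↔C) gives the reverse complement directly.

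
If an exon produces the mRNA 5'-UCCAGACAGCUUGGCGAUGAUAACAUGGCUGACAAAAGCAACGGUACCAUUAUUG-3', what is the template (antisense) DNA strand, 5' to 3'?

5′-CAATAATGGTACCGTTGCTTTTGTCAGCCATGTTATCATCGCCAAGCTGTCTGGA-3′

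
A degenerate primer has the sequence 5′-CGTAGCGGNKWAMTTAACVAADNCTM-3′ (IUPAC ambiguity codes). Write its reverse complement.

5′-KAGNHTTBGTTAAKTWMNCCGCTACG-3′

Standard pairs A↔T, G↔C; ambiguity codes pair M↔K, W↔W, D↔H, V↔B, N↔N. Complement (GCATCGCCNMWTKAATTGBTTHNGAK), then reverse for 5'→3'.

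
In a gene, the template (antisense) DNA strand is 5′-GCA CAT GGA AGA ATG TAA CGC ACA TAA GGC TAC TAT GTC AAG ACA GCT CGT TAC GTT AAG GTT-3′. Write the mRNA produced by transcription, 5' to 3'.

The mRNA has the sequence of the coding strand (reverse complement of the template) with T→U. Reverse complement of GCACATGGAAGAATGTAACGCACATAAGGCTACTATGTCAAGACAGCTCGTTACGTTAAGGTT is AACCTTAACGTAACGAGCTGTCTTGACATAGTAGCCTTATGTGCGTTACATTCTTCCATGTGC; then T→U.

5'-AACCUUAACGUAACGAGCUGUCUUGACAUAGUAGCCUUAUGUGCGUUACAUUCUUCCAUGUGC-3'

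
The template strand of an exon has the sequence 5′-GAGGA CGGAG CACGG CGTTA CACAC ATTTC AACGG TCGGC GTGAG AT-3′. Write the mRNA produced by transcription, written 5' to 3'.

RNA polymerase reads the template 3'→5' and synthesizes mRNA 5'→3' by base-pairing (A→U, T→A, G↔C). The complement of the template is CTCCTGCCTCGTGCCGCAATGTGTGTAAAGTTGCCAGCCGCACTCTA; antiparallel, so 5'→3' the coding strand is ATCTCACGCCGACCGTTGAAATGTGTGTAACGCCGTGCTCCGTCCTC. Replace T with U for the mRNA.

5′-AUCUCACGCCGACCGUUGAAAUGUGUGUAACGCCGUGCUCCGUCCUC-3′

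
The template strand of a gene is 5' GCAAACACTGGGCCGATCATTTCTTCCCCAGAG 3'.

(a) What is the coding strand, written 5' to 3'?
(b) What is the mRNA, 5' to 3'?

(a) The coding strand is the reverse complement of the template: complement CGTTTGTGACCCGGCTAGTAAAGAAGGGGTCTC, then reverse.
(b) mRNA has the coding-strand sequence with T→U.

(a) 5'-CTCTGGGGAAGAAATGATCGGCCCAGTGTTTGC-3'
(b) 5'-CUCUGGGGAAGAAAUGAUCGGCCCAGUGUUUGC-3'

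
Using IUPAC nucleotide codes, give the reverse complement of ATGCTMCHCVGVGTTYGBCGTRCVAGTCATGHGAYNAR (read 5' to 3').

Standard pairs A↔T, G↔C; ambiguity codes pair R↔Y, M↔K, B↔V, H↔D, N↔N. Complement (TACGAKGDGBCBCAARCVGCAYGBTCAGTACDCTRNTY), then reverse for 5'→3'.

5′-YTNRTCDCATGACTBGYACGVCRAACBCBGDGKAGCAT-3′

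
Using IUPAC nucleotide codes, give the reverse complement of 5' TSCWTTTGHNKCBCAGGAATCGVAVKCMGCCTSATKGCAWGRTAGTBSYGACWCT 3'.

5'-AGWGTCRSVACTAYCWTGCMATSAGGCKGMBTBCGATTCCTGVGMNDCAAAWGSA-3'

Standard pairs A↔T, G↔C; ambiguity codes pair R↔Y, M↔K, W↔W, S↔S, B↔V, H↔D, N↔N. Complement (ASGWAAACDNMGVGTCCTTAGCBTBMGKCGGASTAMCGTWCYATCAVSRCTGWGA), then reverse for 5'→3'.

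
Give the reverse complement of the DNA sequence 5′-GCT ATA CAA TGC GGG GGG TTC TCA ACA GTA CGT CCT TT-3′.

Complement each base (A↔T, G↔C): CGATATGTTACGCCCCCCAAGAGTTGTCATGCAGGAAA. Then reverse.

5'-AAAGGACGTACTGTTGAGAACCCCCCGCATTGTATAGC-3'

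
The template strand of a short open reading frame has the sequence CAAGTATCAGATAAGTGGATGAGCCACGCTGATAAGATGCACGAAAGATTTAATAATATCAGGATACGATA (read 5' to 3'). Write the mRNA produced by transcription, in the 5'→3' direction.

5'-UAUCGUAUCCUGAUAUUAUUAAAUCUUUCGUGCAUCUUAUCAGCGUGGCUCAUCCACUUAUCUGAUACUUG-3'

The mRNA has the sequence of the coding strand (reverse complement of the template) with T→U. Reverse complement of CAAGTATCAGATAAGTGGATGAGCCACGCTGATAAGATGCACGAAAGATTTAATAATATCAGGATACGATA is TATCGTATCCTGATATTATTAAATCTTTCGTGCATCTTATCAGCGTGGCTCATCCACTTATCTGATACTTG; then T→U.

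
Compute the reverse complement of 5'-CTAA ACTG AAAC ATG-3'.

5′-CATGTTTCAGTTTAG-3′

Complement each base (A↔T, G↔C): GATTTGACTTTGTAC. Then reverse.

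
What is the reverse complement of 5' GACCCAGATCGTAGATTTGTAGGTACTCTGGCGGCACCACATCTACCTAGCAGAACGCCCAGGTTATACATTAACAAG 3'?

5'-CTTGTTAATGTATAACCTGGGCGTTCTGCTAGGTAGATGTGGTGCCGCCAGAGTACCTACAAATCTACGATCTGGGTC-3'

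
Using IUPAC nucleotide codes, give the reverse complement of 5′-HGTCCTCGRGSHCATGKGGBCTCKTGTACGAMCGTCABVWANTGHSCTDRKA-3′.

5'-TMYHAGSDCANTWBVTGACGKTCGTACAMGAGVCCMCATGDSCYCGAGGACD-3'

Standard pairs A↔T, G↔C; ambiguity codes pair R↔Y, M↔K, W↔W, S↔S, B↔V, D↔H, N↔N. Complement (DCAGGAGCYCSDGTACMCCVGAGMACATGCTKGCAGTVBWTNACDSGAHYMT), then reverse for 5'→3'.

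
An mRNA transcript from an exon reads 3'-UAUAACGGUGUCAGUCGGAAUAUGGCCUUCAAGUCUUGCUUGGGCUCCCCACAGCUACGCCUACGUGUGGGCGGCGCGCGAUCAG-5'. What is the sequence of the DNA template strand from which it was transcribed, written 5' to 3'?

Written 5'→3' the mRNA is GACUAGCGCGCGGCGGGUGUGCAUCCGCAUCGACACCCCUCGGGUUCGUUCUGAACUUCCGGUAUAAGGCUGACUGUGGCAAUAU, so the coding DNA strand is GACTAGCGCGCGGCGGGTGTGCATCCGCATCGACACCCCTCGGGTTCGTTCTGAACTTCCGGTATAAGGCTGACTGTGGCAATAT. The template is its reverse complement.

5'-ATATTGCCACAGTCAGCCTTATACCGGAAGTTCAGAACGAACCCGAGGGGTGTCGATGCGGATGCACACCCGCCGCGCGCTAGTC-3'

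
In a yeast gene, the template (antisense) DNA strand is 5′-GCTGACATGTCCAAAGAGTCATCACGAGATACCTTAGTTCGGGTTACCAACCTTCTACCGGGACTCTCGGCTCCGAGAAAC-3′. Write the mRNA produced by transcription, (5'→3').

RNA polymerase reads the template 3'→5' and synthesizes mRNA 5'→3' by base-pairing (A→U, T→A, G↔C). The complement of the template is CGACTGTACAGGTTTCTCAGTAGTGCTCTATGGAATCAAGCCCAATGGTTGGAAGATGGCCCTGAGAGCCGAGGCTCTTTG; antiparallel, so 5'→3' the coding strand is GTTTCTCGGAGCCGAGAGTCCCGGTAGAAGGTTGGTAACCCGAACTAAGGTATCTCGTGATGACTCTTTGGACATGTCAGC. Replace T with U for the mRNA.

5'-GUUUCUCGGAGCCGAGAGUCCCGGUAGAAGGUUGGUAACCCGAACUAAGGUAUCUCGUGAUGACUCUUUGGACAUGUCAGC-3'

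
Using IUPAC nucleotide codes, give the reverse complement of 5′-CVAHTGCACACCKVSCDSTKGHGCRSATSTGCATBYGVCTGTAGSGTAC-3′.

5'-GTACSCTACAGBCRVATGCASATSYGCDCMASHGSBMGGTGTGCADTBG-3'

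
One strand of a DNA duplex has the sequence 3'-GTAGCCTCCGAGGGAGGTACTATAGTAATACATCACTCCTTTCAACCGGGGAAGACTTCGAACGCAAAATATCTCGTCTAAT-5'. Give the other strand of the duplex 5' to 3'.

5'-CATCGGAGGCTCCCTCCATGATATCATTATGTAGTGAGGAAAGTTGGCCCCTTCTGAAGCTTGCGTTTTATAGAGCAGATTA-3'

The strand is given 3'→5', so its complement runs 5'→3' in the same left-to-right order: pair each base A↔T, G↔C.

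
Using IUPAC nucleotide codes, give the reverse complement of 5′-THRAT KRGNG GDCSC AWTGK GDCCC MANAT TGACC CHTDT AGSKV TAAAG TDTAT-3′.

5'-ATAHACTTTABMSCTAHADGGGTCAATNTKGGGHCMCAWTGSGHCCNCYMATYDA-3'

Standard pairs A↔T, G↔C; ambiguity codes pair R↔Y, M↔K, W↔W, S↔S, D↔H, V↔B, N↔N. Complement (ADYTAMYCNCCHGSGTWACMCHGGGKTNTAACTGGGDAHATCSMBATTTCAHATA), then reverse for 5'→3'.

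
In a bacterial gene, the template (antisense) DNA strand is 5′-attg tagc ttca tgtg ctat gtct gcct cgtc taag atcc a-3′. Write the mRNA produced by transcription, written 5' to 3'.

RNA polymerase reads the template 3'→5' and synthesizes mRNA 5'→3' by base-pairing (A→U, T→A, G↔C). The complement of the template is TAACATCGAAGTACACGATACAGACGGAGCAGATTCTAGGT; antiparallel, so 5'→3' the coding strand is TGGATCTTAGACGAGGCAGACATAGCACATGAAGCTACAAT. Replace T with U for the mRNA.

5'-UGGAUCUUAGACGAGGCAGACAUAGCACAUGAAGCUACAAU-3'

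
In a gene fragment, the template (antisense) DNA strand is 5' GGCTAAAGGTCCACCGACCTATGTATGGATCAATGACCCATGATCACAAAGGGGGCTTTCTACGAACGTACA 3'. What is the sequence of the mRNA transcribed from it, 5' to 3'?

The mRNA has the sequence of the coding strand (reverse complement of the template) with T→U. Reverse complement of GGCTAAAGGTCCACCGACCTATGTATGGATCAATGACCCATGATCACAAAGGGGGCTTTCTACGAACGTACA is TGTACGTTCGTAGAAAGCCCCCTTTGTGATCATGGGTCATTGATCCATACATAGGTCGGTGGACCTTTAGCC; then T→U.

5'-UGUACGUUCGUAGAAAGCCCCCUUUGUGAUCAUGGGUCAUUGAUCCAUACAUAGGUCGGUGGACCUUUAGCC-3'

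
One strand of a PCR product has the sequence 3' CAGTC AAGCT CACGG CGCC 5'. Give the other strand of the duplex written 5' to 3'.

5'-GTCAGTTCGAGTGCCGCGG-3'

The strand is given 3'→5', so its complement runs 5'→3' in the same left-to-right order: pair each base A↔T, G↔C.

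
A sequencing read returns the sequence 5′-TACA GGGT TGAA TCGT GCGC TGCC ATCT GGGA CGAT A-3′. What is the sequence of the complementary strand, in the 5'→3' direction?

Pairing A↔T and G↔C gives ATGTCCCAACTTAGCACGCGACGGTAGACCCTGCTAT, running 3'→5'. Reverse for the 5'→3' convention.

5'-TATCGTCCCAGATGGCAGCGCACGATTCAACCCTGTA-3'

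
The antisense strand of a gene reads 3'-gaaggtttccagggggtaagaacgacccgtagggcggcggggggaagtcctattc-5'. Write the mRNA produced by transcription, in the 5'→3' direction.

Reading the template 3'→5' as shown, RNA polymerase pairs each base (A→U, T→A, G↔C) to build mRNA 5'→3' directly.

5'-CUUCCAAAGGUCCCCCAUUCUUGCUGGGCAUCCCGCCGCCCCCCUUCAGGAUAAG-3'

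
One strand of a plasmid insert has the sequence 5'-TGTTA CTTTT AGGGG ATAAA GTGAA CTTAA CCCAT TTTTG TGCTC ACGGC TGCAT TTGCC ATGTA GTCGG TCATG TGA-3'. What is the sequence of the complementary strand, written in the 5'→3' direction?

The complement of TGTTACTTTTAGGGGATAAAGTGAACTTAACCCATTTTTGTGCTCACGGCTGCATTTGCCATGTAGTCGGTCATGTGA is ACAATGAAAATCCCCTATTTCACTTGAATTGGGTAAAAACACGAGTGCCGACGTAAACGGTACATCAGCCAGTACACT (A↔T, G↔C). DNA strands are antiparallel, so the complementary strand runs 3'→5'; reversing gives the 5'→3' form.

5'-TCACATGACCGACTACATGGCAAATGCAGCCGTGAGCACAAAAATGGGTTAAGTTCACTTTATCCCCTAAAAGTAACA-3'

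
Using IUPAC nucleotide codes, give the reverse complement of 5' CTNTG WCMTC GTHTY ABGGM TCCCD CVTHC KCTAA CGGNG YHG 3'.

5'-CDRCNCCGTTAGMGDABGHGGGAKCCVTRADACGAKGWCANAG-3'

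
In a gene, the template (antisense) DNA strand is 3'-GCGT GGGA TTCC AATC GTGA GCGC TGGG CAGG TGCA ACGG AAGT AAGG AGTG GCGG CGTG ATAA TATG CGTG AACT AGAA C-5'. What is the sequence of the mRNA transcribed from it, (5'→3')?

5'-CGCACCCUAAGGUUAGCACUCGCGACCCGUCCACGUUGCCUUCAUUCCUCACCGCCGCACUAUUAUACGCACUUGAUCUUG-3'

Reading the template 3'→5' as shown, RNA polymerase pairs each base (A→U, T→A, G↔C) to build mRNA 5'→3' directly.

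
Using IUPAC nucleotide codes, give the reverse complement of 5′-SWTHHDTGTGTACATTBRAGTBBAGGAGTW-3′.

Standard pairs A↔T, G↔C; ambiguity codes pair R↔Y, W↔W, S↔S, B↔V, D↔H. Complement (SWADDHACACATGTAAVYTCAVVTCCTCAW), then reverse for 5'→3'.

5'-WACTCCTVVACTYVAATGTACACAHDDAWS-3'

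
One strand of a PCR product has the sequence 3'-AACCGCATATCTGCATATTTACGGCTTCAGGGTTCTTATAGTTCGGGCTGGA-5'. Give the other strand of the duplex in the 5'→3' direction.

5′-TTGGCGTATAGACGTATAAATGCCGAAGTCCCAAGAATATCAAGCCCGACCT-3′

The strand is given 3'→5', so its complement runs 5'→3' in the same left-to-right order: pair each base A↔T, G↔C.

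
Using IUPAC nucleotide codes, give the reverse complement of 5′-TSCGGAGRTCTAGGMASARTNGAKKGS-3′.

5′-SCMMTCNAYTSTKCCTAGAYCTCCGSA-3′

Standard pairs A↔T, G↔C; ambiguity codes pair R↔Y, M↔K, S↔S, N↔N. Complement (ASGCCTCYAGATCCKTSTYANCTMMCS), then reverse for 5'→3'.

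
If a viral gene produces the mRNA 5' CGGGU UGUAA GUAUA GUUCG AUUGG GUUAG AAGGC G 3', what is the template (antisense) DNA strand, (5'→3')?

5′-CGCCTTCTAACCCAATCGAACTATACTTACAACCCG-3′

Replace U with T to get the coding DNA strand: CGGGTTGTAAGTATAGTTCGATTGGGTTAGAAGGCG. The template strand is its reverse complement (complement GCCCAACATTCATATCAAGCTAACCCAATCTTCCGC, then reverse).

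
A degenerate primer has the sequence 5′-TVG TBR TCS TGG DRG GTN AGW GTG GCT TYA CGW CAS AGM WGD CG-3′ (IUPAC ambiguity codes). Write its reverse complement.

5′-CGHCWKCTSTGWCGTRAAGCCACWCTNACCYHCCASGAYVACBA-3′

Standard pairs A↔T, G↔C; ambiguity codes pair R↔Y, M↔K, W↔W, S↔S, B↔V, D↔H, N↔N. Complement (ABCAVYAGSACCHYCCANTCWCACCGAARTGCWGTSTCKWCHGC), then reverse for 5'→3'.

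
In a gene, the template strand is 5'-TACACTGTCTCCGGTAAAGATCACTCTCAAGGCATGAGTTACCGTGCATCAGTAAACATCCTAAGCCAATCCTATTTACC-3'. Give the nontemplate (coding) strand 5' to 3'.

5'-GGTAAATAGGATTGGCTTAGGATGTTTACTGATGCACGGTAACTCATGCCTTGAGAGTGATCTTTACCGGAGACAGTGTA-3'

The coding strand is complementary and antiparallel to the template: take the complement (A↔T, G↔C) and reverse.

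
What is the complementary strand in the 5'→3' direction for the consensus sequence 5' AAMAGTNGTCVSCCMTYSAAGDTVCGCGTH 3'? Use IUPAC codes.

Standard pairs A↔T, G↔C; ambiguity codes pair Y↔R, M↔K, S↔S, D↔H, V↔B, N↔N. Complement (TTKTCANCAGBSGGKARSTTCHABGCGCAD), then reverse for 5'→3'.

5'-DACGCGBAHCTTSRAKGGSBGACNACTKTT-3'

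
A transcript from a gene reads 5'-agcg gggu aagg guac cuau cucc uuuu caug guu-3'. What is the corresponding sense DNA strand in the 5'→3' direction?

5′-AGCGGGGTAAGGGTACCTATCTCCTTTTCATGGTT-3′

The coding DNA strand has the same 5'→3' sequence as the mRNA with U replaced by T.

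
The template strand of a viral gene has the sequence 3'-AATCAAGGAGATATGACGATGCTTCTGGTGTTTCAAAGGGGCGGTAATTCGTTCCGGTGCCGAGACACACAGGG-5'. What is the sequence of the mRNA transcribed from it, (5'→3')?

5'-UUAGUUCCUCUAUACUGCUACGAAGACCACAAAGUUUCCCCGCCAUUAAGCAAGGCCACGGCUCUGUGUGUCCC-3'

Reading the template 3'→5' as shown, RNA polymerase pairs each base (A→U, T→A, G↔C) to build mRNA 5'→3' directly.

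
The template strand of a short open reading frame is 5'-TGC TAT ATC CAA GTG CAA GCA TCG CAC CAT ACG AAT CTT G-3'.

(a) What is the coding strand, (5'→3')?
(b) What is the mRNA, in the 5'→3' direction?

(a) 5'-CAAGATTCGTATGGTGCGATGCTTGCACTTGGATATAGCA-3'
(b) 5'-CAAGAUUCGUAUGGUGCGAUGCUUGCACUUGGAUAUAGCA-3'

(a) The coding strand is the reverse complement of the template: complement ACGATATAGGTTCACGTTCGTAGCGTGGTATGCTTAGAAC, then reverse.
(b) mRNA has the coding-strand sequence with T→U.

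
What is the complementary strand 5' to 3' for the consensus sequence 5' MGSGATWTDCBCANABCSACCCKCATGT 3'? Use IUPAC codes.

5'-ACATGMGGGTSGVTNTGVGHAWATCSCK-3'

Standard pairs A↔T, G↔C; ambiguity codes pair M↔K, W↔W, S↔S, B↔V, D↔H, N↔N. Complement (KCSCTAWAHGVGTNTVGSTGGGMGTACA), then reverse for 5'→3'.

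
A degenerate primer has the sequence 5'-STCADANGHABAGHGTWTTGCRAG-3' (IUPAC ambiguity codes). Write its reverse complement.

5'-CTYGCAAWACDCTVTDCNTHTGAS-3'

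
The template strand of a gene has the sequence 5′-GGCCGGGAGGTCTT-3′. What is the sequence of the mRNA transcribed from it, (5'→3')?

5'-AAGACCUCCCGGCC-3'

RNA polymerase reads the template 3'→5' and synthesizes mRNA 5'→3' by base-pairing (A→U, T→A, G↔C). The complement of the template is CCGGCCCTCCAGAA; antiparallel, so 5'→3' the coding strand is AAGACCTCCCGGCC. Replace T with U for the mRNA.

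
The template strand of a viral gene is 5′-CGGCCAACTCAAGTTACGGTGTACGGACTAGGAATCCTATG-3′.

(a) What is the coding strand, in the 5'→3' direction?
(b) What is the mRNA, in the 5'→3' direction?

(a) The coding strand is the reverse complement of the template: complement GCCGGTTGAGTTCAATGCCACATGCCTGATCCTTAGGATAC, then reverse.
(b) mRNA has the coding-strand sequence with T→U.

(a) 5'-CATAGGATTCCTAGTCCGTACACCGTAACTTGAGTTGGCCG-3'
(b) 5′-CAUAGGAUUCCUAGUCCGUACACCGUAACUUGAGUUGGCCG-3′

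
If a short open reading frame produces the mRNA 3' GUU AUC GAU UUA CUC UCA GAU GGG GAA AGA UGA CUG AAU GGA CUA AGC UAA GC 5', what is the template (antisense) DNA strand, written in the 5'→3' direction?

5'-CAATAGCTAAATGAGAGTCTACCCCTTTCTACTGACTTACCTGATTCGATTCG-3'

Written 5'→3' the mRNA is CGAAUCGAAUCAGGUAAGUCAGUAGAAAGGGGUAGACUCUCAUUUAGCUAUUG, so the coding DNA strand is CGAATCGAATCAGGTAAGTCAGTAGAAAGGGGTAGACTCTCATTTAGCTATTG. The template is its reverse complement.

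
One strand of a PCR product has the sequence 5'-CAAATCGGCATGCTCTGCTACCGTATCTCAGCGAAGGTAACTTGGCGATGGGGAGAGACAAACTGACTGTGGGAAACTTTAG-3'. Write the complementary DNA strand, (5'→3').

Pairing A↔T and G↔C gives GTTTAGCCGTACGAGACGATGGCATAGAGTCGCTTCCATTGAACCGCTACCCCTCTCTGTTTGACTGACACCCTTTGAAATC, running 3'→5'. Reverse for the 5'→3' convention.

5'-CTAAAGTTTCCCACAGTCAGTTTGTCTCTCCCCATCGCCAAGTTACCTTCGCTGAGATACGGTAGCAGAGCATGCCGATTTG-3'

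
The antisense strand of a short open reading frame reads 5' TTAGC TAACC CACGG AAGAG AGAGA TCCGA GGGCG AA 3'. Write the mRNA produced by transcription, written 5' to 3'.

5'-UUCGCCCUCGGAUCUCUCUCUUCCGUGGGUUAGCUAA-3'

RNA polymerase reads the template 3'→5' and synthesizes mRNA 5'→3' by base-pairing (A→U, T→A, G↔C). The complement of the template is AATCGATTGGGTGCCTTCTCTCTCTAGGCTCCCGCTT; antiparallel, so 5'→3' the coding strand is TTCGCCCTCGGATCTCTCTCTTCCGTGGGTTAGCTAA. Replace T with U for the mRNA.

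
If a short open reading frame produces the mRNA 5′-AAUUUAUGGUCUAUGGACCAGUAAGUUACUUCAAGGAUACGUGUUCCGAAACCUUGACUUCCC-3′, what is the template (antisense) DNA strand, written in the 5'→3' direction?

Replace U with T to get the coding DNA strand: AATTTATGGTCTATGGACCAGTAAGTTACTTCAAGGATACGTGTTCCGAAACCTTGACTTCCC. The template strand is its reverse complement (complement TTAAATACCAGATACCTGGTCATTCAATGAAGTTCCTATGCACAAGGCTTTGGAACTGAAGGG, then reverse).

5'-GGGAAGTCAAGGTTTCGGAACACGTATCCTTGAAGTAACTTACTGGTCCATAGACCATAAATT-3'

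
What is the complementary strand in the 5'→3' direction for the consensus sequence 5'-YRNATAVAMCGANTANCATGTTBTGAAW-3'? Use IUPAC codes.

5'-WTTCAVAACATGNTANTCGKTBTATNYR-3'

Standard pairs A↔T, G↔C; ambiguity codes pair R↔Y, M↔K, W↔W, B↔V, N↔N. Complement (RYNTATBTKGCTNATNGTACAAVACTTW), then reverse for 5'→3'.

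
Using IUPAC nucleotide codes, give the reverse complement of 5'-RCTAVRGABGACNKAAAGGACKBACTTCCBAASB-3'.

5′-VSTTVGGAAGTVMGTCCTTTMNGTCVTCYBTAGY-3′

Standard pairs A↔T, G↔C; ambiguity codes pair R↔Y, K↔M, S↔S, B↔V, N↔N. Complement (YGATBYCTVCTGNMTTTCCTGMVTGAAGGVTTSV), then reverse for 5'→3'.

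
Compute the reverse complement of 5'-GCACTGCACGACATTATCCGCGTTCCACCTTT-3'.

Complement each base (A↔T, G↔C): CGTGACGTGCTGTAATAGGCGCAAGGTGGAAA. Then reverse.

5'-AAAGGTGGAACGCGGATAATGTCGTGCAGTGC-3'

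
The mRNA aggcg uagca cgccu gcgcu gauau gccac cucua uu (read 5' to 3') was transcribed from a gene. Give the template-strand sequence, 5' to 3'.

Replace U with T to get the coding DNA strand: AGGCGTAGCACGCCTGCGCTGATATGCCACCTCTATT. The template strand is its reverse complement (complement TCCGCATCGTGCGGACGCGACTATACGGTGGAGATAA, then reverse).

5'-AATAGAGGTGGCATATCAGCGCAGGCGTGCTACGCCT-3'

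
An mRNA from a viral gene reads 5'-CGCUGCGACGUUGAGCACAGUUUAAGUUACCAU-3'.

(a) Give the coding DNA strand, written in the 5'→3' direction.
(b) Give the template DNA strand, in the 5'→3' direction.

(a) 5′-CGCTGCGACGTTGAGCACAGTTTAAGTTACCAT-3′
(b) 5′-ATGGTAACTTAAACTGTGCTCAACGTCGCAGCG-3′

(a) The coding strand matches the mRNA with U→T.
(b) The template strand is the reverse complement of the coding strand.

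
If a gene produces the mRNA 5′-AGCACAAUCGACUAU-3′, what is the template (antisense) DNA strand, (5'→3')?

5'-ATAGTCGATTGTGCT-3'

Replace U with T to get the coding DNA strand: AGCACAATCGACTAT. The template strand is its reverse complement (complement TCGTGTTAGCTGATA, then reverse).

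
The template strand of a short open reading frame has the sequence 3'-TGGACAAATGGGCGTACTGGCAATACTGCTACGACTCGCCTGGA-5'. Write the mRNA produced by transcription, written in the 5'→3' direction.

5'-ACCUGUUUACCCGCAUGACCGUUAUGACGAUGCUGAGCGGACCU-3'

Reading the template 3'→5' as shown, RNA polymerase pairs each base (A→U, T→A, G↔C) to build mRNA 5'→3' directly.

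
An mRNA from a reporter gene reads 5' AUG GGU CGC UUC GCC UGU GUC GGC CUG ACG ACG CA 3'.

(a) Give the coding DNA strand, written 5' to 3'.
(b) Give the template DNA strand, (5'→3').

(a) The coding strand matches the mRNA with U→T.
(b) The template strand is the reverse complement of the coding strand.

(a) 5'-ATGGGTCGCTTCGCCTGTGTCGGCCTGACGACGCA-3'
(b) 5'-TGCGTCGTCAGGCCGACACAGGCGAAGCGACCCAT-3'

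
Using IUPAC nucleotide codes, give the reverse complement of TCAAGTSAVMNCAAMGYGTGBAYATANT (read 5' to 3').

5'-ANTATRTVCACRCKTTGNKBTSACTTGA-3'

Standard pairs A↔T, G↔C; ambiguity codes pair Y↔R, M↔K, S↔S, B↔V, N↔N. Complement (AGTTCASTBKNGTTKCRCACVTRTATNA), then reverse for 5'→3'.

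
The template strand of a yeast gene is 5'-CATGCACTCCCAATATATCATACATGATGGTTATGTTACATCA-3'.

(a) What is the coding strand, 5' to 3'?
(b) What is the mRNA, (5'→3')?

(a) 5'-TGATGTAACATAACCATCATGTATGATATATTGGGAGTGCATG-3'
(b) 5'-UGAUGUAACAUAACCAUCAUGUAUGAUAUAUUGGGAGUGCAUG-3'

(a) The coding strand is the reverse complement of the template: complement GTACGTGAGGGTTATATAGTATGTACTACCAATACAATGTAGT, then reverse.
(b) mRNA has the coding-strand sequence with T→U.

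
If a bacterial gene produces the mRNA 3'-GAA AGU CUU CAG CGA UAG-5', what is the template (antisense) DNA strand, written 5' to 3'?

Written 5'→3' the mRNA is GAUAGCGACUUCUGAAAG, so the coding DNA strand is GATAGCGACTTCTGAAAG. The template is its reverse complement.

5'-CTTTCAGAAGTCGCTATC-3'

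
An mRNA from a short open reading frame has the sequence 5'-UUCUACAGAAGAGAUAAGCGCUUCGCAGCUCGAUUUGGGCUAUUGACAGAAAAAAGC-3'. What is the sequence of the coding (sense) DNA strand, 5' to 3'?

5'-TTCTACAGAAGAGATAAGCGCTTCGCAGCTCGATTTGGGCTATTGACAGAAAAAAGC-3'

The coding DNA strand has the same 5'→3' sequence as the mRNA with U replaced by T.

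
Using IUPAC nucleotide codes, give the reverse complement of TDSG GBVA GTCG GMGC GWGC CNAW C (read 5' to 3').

5'-GWTNGGCWCGCKCCGACTBVCCSHA-3'

Standard pairs A↔T, G↔C; ambiguity codes pair M↔K, W↔W, S↔S, B↔V, D↔H, N↔N. Complement (AHSCCVBTCAGCCKCGCWCGGNTWG), then reverse for 5'→3'.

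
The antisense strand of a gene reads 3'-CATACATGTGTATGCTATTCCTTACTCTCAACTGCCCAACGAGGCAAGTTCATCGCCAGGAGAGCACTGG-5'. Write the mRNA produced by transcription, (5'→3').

Reading the template 3'→5' as shown, RNA polymerase pairs each base (A→U, T→A, G↔C) to build mRNA 5'→3' directly.

5'-GUAUGUACACAUACGAUAAGGAAUGAGAGUUGACGGGUUGCUCCGUUCAAGUAGCGGUCCUCUCGUGACC-3'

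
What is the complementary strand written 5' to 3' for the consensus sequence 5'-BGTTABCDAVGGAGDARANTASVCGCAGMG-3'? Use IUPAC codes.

5'-CKCTGCGBSTANTYTHCTCCBTHGVTAACV-3'

Standard pairs A↔T, G↔C; ambiguity codes pair R↔Y, M↔K, S↔S, B↔V, D↔H, N↔N. Complement (VCAATVGHTBCCTCHTYTNATSBGCGTCKC), then reverse for 5'→3'.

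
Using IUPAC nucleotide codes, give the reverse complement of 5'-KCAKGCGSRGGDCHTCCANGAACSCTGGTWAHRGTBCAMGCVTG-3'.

5'-CABGCKTGVACYDTWACCAGSGTTCNTGGADGHCCYSCGCMTGM-3'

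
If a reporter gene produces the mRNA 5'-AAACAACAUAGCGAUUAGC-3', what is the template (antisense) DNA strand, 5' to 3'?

5'-GCTAATCGCTATGTTGTTT-3'

Replace U with T to get the coding DNA strand: AAACAACATAGCGATTAGC. The template strand is its reverse complement (complement TTTGTTGTATCGCTAATCG, then reverse).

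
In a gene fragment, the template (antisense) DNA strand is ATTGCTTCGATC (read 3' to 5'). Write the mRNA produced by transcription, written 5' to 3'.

Reading the template 3'→5' as shown, RNA polymerase pairs each base (A→U, T→A, G↔C) to build mRNA 5'→3' directly.

5′-UAACGAAGCUAG-3′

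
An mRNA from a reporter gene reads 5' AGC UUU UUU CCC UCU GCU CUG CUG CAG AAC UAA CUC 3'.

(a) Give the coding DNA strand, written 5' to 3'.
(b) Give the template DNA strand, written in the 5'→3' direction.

(a) The coding strand matches the mRNA with U→T.
(b) The template strand is the reverse complement of the coding strand.

(a) 5'-AGCTTTTTTCCCTCTGCTCTGCTGCAGAACTAACTC-3'
(b) 5'-GAGTTAGTTCTGCAGCAGAGCAGAGGGAAAAAAGCT-3'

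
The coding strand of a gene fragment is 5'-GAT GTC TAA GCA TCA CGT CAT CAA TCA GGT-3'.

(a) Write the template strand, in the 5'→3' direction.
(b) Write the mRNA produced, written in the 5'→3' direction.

(a) 5'-ACCTGATTGATGACGTGATGCTTAGACATC-3'
(b) 5'-GAUGUCUAAGCAUCACGUCAUCAAUCAGGU-3'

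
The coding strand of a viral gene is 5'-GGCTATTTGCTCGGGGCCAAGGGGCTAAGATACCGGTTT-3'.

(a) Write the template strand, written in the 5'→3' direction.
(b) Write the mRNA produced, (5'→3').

(a) 5'-AAACCGGTATCTTAGCCCCTTGGCCCCGAGCAAATAGCC-3'
(b) 5'-GGCUAUUUGCUCGGGGCCAAGGGGCUAAGAUACCGGUUU-3'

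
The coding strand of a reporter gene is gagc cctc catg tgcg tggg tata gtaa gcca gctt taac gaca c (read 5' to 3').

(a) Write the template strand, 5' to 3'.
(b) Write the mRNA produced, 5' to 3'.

(a) The template strand is the reverse complement of the coding strand: complement CTCGGGAGGTACACGCACCCATATCATTCGGTCGAAATTGCTGTG, then reverse.
(b) mRNA matches the coding strand with T→U.

(a) 5'-GTGTCGTTAAAGCTGGCTTACTATACCCACGCACATGGAGGGCTC-3'
(b) 5'-GAGCCCUCCAUGUGCGUGGGUAUAGUAAGCCAGCUUUAACGACAC-3'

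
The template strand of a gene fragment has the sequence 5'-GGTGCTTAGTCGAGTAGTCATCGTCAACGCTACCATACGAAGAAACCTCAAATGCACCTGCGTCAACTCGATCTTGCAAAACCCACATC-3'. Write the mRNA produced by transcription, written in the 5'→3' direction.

5'-GAUGUGGGUUUUGCAAGAUCGAGUUGACGCAGGUGCAUUUGAGGUUUCUUCGUAUGGUAGCGUUGACGAUGACUACUCGACUAAGCACC-3'

The mRNA has the sequence of the coding strand (reverse complement of the template) with T→U. Reverse complement of GGTGCTTAGTCGAGTAGTCATCGTCAACGCTACCATACGAAGAAACCTCAAATGCACCTGCGTCAACTCGATCTTGCAAAACCCACATC is GATGTGGGTTTTGCAAGATCGAGTTGACGCAGGTGCATTTGAGGTTTCTTCGTATGGTAGCGTTGACGATGACTACTCGACTAAGCACC; then T→U.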